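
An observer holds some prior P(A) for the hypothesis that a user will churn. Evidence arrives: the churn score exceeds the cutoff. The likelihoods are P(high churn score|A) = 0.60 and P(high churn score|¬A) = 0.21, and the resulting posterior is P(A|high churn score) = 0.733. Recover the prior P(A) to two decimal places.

P(A) = 0.49

Bayes' rule in odds form gives O(A|E) = O(A)·[P(E|A)/P(E|¬A)], hence O(A) = O(A|E)/LR.
Posterior odds = 0.733/(1−0.733) = 2.7453. LR = 0.60/0.21 = 2.8571.
Prior odds = 2.7453/2.8571 = 0.9609, so P(A) = 0.9609/(1+0.9609) ≈ 0.49.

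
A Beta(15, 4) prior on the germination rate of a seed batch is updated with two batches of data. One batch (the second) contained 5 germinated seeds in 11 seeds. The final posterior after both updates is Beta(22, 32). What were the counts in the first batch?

2 germinated seeds and 22 non-germinating seeds

Sequential conjugate updates are equivalent to a single update on the pooled data, so total successes = posterior α − prior α and total failures = posterior β − prior β.
Total across both batches: 22−15=7 germinated seeds, 32−4=28 non-germinating seeds.
Subtract the second batch: 7−5=2 germinated seeds and 28−6=22 non-germinating seeds.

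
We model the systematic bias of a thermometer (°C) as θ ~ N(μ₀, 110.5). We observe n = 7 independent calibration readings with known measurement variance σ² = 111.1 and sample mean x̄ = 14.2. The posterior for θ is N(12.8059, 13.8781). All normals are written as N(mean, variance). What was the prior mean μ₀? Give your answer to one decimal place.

μ₀ = 3.1

With known observation variance, the Normal–Normal posterior has precision τ_n = τ₀ + n/σ² and mean μ_n = (τ₀μ₀ + (n/σ²)x̄)/τ_n.
Here τ₀ = 1/110.5 = 0.009050 and τ_data = 7/111.1 = 0.063006, so τ_n = 0.072056.
Rearranging for μ₀: μ₀ = (μ_n·τ_n − τ_data·x̄)/τ₀ = (12.8059·0.072056 − 0.063006·14.2) / 0.009050 = 0.028057/0.009050 ≈ 3.1.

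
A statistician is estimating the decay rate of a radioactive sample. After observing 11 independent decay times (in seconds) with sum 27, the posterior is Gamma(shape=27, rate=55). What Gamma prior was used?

Gamma(shape=16, rate=28)

Gamma–exponential conjugacy: posterior shape = α + n, posterior rate = β + Σtᵢ.
So α = 27 − 11 = 16 and β = 55 − 27 = 28.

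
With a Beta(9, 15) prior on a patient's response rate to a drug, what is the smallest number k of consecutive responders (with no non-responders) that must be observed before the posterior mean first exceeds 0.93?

After k responders and 0 non-responders the posterior is Beta(9+k, 15), with mean (9+k)/(9+15+k).
Set (9+k)/(24+k) > 0.93 and solve: k > (0.93·24 − 9)/(1 − 0.93) = 190.286.
The smallest integer exceeding 190.286 is 191, and checking k=191: (200)/(215) = 0.9302 > 0.93.

k = 191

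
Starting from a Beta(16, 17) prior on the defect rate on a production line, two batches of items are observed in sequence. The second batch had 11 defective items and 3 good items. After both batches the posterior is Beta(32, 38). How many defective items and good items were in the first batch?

5 defective items and 18 good items

Because Beta–binomial updating is additive in the counts, the combined data contributed (α_post−α_prior, β_post−β_prior) successes and failures.
Total across both batches: 32−16=16 defective items, 38−17=21 good items.
Subtract the second batch: 16−11=5 defective items and 21−3=18 good items.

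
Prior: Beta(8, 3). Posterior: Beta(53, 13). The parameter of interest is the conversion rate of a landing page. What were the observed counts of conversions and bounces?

A Beta(α, β) prior with s successes and f failures in binomial data gives a Beta(α+s, β+f) posterior.
Match parameters: s=53−8=45, f=13−3=10.

45 conversions and 10 bounces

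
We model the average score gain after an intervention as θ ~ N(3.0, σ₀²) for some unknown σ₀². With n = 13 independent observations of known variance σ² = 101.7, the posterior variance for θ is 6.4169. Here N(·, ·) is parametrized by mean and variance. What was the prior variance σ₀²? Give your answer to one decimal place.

For the Normal–Normal model with known σ², precisions add: τ_n = τ₀ + n/σ².
So 1/σ₀² = 1/6.4169 − 13/101.7 = 0.155838 − 0.127827 = 0.028011.
Hence σ₀² = 1/0.028011 ≈ 35.7.

σ₀² = 35.7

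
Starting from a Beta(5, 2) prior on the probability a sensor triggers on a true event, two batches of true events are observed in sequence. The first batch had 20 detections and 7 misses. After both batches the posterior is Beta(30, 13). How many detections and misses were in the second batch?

5 detections and 4 misses

Because Beta–binomial updating is additive in the counts, the combined data contributed (α_post−α_prior, β_post−β_prior) successes and failures.
Total across both batches: 30−5=25 detections, 13−2=11 misses.
Subtract the first batch: 25−20=5 detections and 11−7=4 misses.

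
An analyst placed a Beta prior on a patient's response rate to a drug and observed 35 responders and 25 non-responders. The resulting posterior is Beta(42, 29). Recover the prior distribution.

Beta(7, 4)

Beta is conjugate to the binomial likelihood: posterior = Beta(α+s, β+f).
So α = 42 − 35 = 7 and β = 29 − 25 = 4.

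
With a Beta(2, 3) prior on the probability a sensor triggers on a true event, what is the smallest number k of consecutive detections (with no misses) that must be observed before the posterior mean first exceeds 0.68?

After k detections and 0 misses the posterior is Beta(2+k, 3), with mean (2+k)/(2+3+k).
Set (2+k)/(5+k) > 0.68 and solve: k > (0.68·5 − 2)/(1 − 0.68) = 4.375.
The smallest integer exceeding 4.375 is 5, and checking k=5: (7)/(10) = 0.7000 > 0.68.

k = 5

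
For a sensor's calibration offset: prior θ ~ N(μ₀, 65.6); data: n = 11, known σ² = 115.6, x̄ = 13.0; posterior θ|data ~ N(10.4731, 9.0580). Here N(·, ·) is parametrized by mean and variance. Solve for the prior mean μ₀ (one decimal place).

μ₀ = -5.3

The posterior mean is a precision-weighted average: μ_n = (τ₀μ₀ + τ_data·x̄)/(τ₀+τ_data), with τ₀=1/σ₀² and τ_data=n/σ².
Here τ₀ = 1/65.6 = 0.015244 and τ_data = 11/115.6 = 0.095156, so τ_n = 0.110400.
Rearranging for μ₀: μ₀ = (μ_n·τ_n − τ_data·x̄)/τ₀ = (10.4731·0.110400 − 0.095156·13.0) / 0.015244 = -0.080798/0.015244 ≈ -5.3.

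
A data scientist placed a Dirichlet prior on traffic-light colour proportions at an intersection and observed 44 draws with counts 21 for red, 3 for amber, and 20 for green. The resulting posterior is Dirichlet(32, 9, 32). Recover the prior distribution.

For a Dirichlet(α) prior with multinomial counts c, the posterior is Dirichlet(α + c) componentwise.
Subtract each count from the matching posterior parameter: 32−21=11, 9−3=6, 32−20=12.

Dirichlet(11, 6, 12)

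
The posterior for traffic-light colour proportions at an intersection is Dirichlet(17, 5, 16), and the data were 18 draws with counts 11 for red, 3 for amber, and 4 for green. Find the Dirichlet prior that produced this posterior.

For a Dirichlet(α) prior with multinomial counts c, the posterior is Dirichlet(α + c) componentwise.
Subtract each count from the matching posterior parameter: 17−11=6, 5−3=2, 16−4=12.

Dirichlet(6, 2, 12)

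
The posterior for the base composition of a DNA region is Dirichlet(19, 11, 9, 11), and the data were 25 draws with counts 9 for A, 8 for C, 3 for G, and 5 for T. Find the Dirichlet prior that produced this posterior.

Dirichlet(10, 3, 6, 6)

For a Dirichlet(α) prior with multinomial counts c, the posterior is Dirichlet(α + c) componentwise.
Subtract each count from the matching posterior parameter: 19−9=10, 11−8=3, 9−3=6, 11−5=6.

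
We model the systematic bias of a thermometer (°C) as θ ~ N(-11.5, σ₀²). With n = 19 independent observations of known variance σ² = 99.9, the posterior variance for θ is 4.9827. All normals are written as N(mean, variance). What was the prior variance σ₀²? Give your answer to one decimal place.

For the Normal–Normal model with known σ², precisions add: τ_n = τ₀ + n/σ².
So 1/σ₀² = 1/4.9827 − 19/99.9 = 0.200694 − 0.190190 = 0.010504.
Hence σ₀² = 1/0.010504 ≈ 95.2.

σ₀² = 95.2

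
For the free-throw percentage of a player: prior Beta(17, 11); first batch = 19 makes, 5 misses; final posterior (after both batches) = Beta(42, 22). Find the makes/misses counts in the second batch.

Sequential conjugate updates are equivalent to a single update on the pooled data, so total successes = posterior α − prior α and total failures = posterior β − prior β.
Total across both batches: 42−17=25 makes, 22−11=11 misses.
Subtract the first batch: 25−19=6 makes and 11−5=6 misses.

6 makes and 6 misses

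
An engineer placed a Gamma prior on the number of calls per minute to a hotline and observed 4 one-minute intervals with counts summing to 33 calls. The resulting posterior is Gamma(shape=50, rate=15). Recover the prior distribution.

A Gamma(α, β) prior (rate parametrization) on a Poisson rate with n observations summing to S gives posterior Gamma(α+S, β+n).
So α = 50 − 33 = 17 and β = 15 − 4 = 11.

Gamma(shape=17, rate=11)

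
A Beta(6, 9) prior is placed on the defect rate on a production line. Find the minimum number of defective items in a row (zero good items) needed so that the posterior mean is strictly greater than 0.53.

After k defective items and 0 good items the posterior is Beta(6+k, 9), with mean (6+k)/(6+9+k).
Set (6+k)/(15+k) > 0.53 and solve: k > (0.53·15 − 6)/(1 − 0.53) = 4.149.
The smallest integer exceeding 4.149 is 5.

k = 5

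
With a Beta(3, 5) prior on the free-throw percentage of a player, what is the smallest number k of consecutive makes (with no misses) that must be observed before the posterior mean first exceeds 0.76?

After k makes and 0 misses the posterior is Beta(3+k, 5), with mean (3+k)/(3+5+k).
Set (3+k)/(8+k) > 0.76 and solve: k > (0.76·8 − 3)/(1 − 0.76) = 12.833.
The smallest integer exceeding 12.833 is 13, and checking k=13: (16)/(21) = 0.7619 > 0.76.

k = 13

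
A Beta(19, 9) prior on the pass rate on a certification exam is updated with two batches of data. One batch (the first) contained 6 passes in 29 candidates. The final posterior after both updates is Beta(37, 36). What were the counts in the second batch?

12 passes and 4 failures

Because Beta–binomial updating is additive in the counts, the combined data contributed (α_post−α_prior, β_post−β_prior) successes and failures.
Total across both batches: 37−19=18 passes, 36−9=27 failures.
Subtract the first batch: 18−6=12 passes and 27−23=4 failures.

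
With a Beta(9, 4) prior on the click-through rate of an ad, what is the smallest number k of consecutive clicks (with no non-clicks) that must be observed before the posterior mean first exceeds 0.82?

k = 10

After k clicks and 0 non-clicks the posterior is Beta(9+k, 4), with mean (9+k)/(9+4+k).
Set (9+k)/(13+k) > 0.82 and solve: k > (0.82·13 − 9)/(1 − 0.82) = 9.222.
The smallest integer exceeding 9.222 is 10.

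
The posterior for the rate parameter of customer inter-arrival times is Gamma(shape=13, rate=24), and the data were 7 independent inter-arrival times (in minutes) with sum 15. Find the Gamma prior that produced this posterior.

Gamma(shape=6, rate=9)

Gamma–exponential conjugacy: posterior shape = α + n, posterior rate = β + Σtᵢ.
So α = 13 − 7 = 6 and β = 24 − 15 = 9.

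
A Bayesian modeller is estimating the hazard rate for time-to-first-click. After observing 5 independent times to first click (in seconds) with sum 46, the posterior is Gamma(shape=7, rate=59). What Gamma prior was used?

Gamma–exponential conjugacy: posterior shape = α + n, posterior rate = β + Σtᵢ.
So α = 7 − 5 = 2 and β = 59 − 46 = 13.

Gamma(shape=2, rate=13)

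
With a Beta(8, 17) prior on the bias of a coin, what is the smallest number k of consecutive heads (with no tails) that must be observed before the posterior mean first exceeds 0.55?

After k heads and 0 tails the posterior is Beta(8+k, 17), with mean (8+k)/(8+17+k).
Set (8+k)/(25+k) > 0.55 and solve: k > (0.55·25 − 8)/(1 − 0.55) = 12.778.
The smallest integer exceeding 12.778 is 13.

k = 13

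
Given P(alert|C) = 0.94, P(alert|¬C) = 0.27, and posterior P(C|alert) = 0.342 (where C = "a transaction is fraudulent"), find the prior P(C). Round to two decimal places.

P(C) = 0.13

In odds form, posterior odds = prior odds × likelihood ratio, so prior odds = posterior odds ÷ LR.
Posterior odds = 0.342/(1−0.342) = 0.5198. LR = 0.94/0.27 = 3.4815.
Prior odds = 0.5198/3.4815 = 0.1493, so P(C) = 0.1493/(1+0.1493) ≈ 0.13.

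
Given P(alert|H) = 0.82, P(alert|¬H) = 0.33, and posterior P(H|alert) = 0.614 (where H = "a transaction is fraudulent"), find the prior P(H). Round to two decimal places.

Bayes' rule in odds form gives O(H|E) = O(H)·[P(E|H)/P(E|¬H)], hence O(H) = O(H|E)/LR.
Posterior odds = 0.614/(1−0.614) = 1.5907. LR = 0.82/0.33 = 2.4848.
Prior odds = 1.5907/2.4848 = 0.6402, so P(H) = 0.6402/(1+0.6402) ≈ 0.39.

P(H) = 0.39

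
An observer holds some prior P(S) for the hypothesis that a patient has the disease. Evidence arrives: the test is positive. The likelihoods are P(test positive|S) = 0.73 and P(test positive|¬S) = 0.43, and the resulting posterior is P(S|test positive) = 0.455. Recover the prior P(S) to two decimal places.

P(S) = 0.33

Bayes' rule in odds form gives O(S|E) = O(S)·[P(E|S)/P(E|¬S)], hence O(S) = O(S|E)/LR.
Posterior odds = 0.455/(1−0.455) = 0.8349. LR = 0.73/0.43 = 1.6977.
Prior odds = 0.8349/1.6977 = 0.4918, so P(S) = 0.4918/(1+0.4918) ≈ 0.33.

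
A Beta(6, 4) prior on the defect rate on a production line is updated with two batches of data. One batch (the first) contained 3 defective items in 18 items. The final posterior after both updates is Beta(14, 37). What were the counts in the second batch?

Sequential conjugate updates are equivalent to a single update on the pooled data, so total successes = posterior α − prior α and total failures = posterior β − prior β.
Total across both batches: 14−6=8 defective items, 37−4=33 good items.
Subtract the first batch: 8−3=5 defective items and 33−15=18 good items.

5 defective items and 18 good items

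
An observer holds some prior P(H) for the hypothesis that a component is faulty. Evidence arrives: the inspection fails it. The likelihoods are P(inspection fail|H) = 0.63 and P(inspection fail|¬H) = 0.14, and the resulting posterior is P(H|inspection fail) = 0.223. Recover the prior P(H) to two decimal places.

P(H) = 0.06

In odds form, posterior odds = prior odds × likelihood ratio, so prior odds = posterior odds ÷ LR.
Posterior odds = 0.223/(1−0.223) = 0.2870. LR = 0.63/0.14 = 4.5000.
Prior odds = 0.2870/4.5000 = 0.0638, so P(H) = 0.0638/(1+0.0638) ≈ 0.06.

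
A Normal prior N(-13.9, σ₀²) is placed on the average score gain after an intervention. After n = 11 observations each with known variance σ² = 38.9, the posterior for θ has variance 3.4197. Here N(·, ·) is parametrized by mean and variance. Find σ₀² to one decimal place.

σ₀² = 103.7

For the Normal–Normal model with known σ², precisions add: τ_n = τ₀ + n/σ².
So 1/σ₀² = 1/3.4197 − 11/38.9 = 0.292423 − 0.282776 = 0.009647.
Hence σ₀² = 1/0.009647 ≈ 103.7.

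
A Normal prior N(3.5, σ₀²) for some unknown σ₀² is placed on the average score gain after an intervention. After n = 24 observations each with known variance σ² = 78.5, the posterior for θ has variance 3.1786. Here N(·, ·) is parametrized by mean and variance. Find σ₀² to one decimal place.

σ₀² = 112.7

Posterior precision equals prior precision plus data precision: 1/σ_n² = 1/σ₀² + n/σ².
So 1/σ₀² = 1/3.1786 − 24/78.5 = 0.314604 − 0.305732 = 0.008872.
Hence σ₀² = 1/0.008872 ≈ 112.7.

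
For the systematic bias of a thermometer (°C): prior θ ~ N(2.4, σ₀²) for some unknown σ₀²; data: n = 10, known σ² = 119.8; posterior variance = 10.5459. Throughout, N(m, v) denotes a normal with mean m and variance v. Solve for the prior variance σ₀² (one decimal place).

σ₀² = 88.1

Posterior precision equals prior precision plus data precision: 1/σ_n² = 1/σ₀² + n/σ².
So 1/σ₀² = 1/10.5459 − 10/119.8 = 0.094824 − 0.083472 = 0.011352.
Hence σ₀² = 1/0.011352 ≈ 88.1.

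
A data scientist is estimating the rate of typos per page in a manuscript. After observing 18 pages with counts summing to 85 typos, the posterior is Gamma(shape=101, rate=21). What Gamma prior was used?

A Gamma(α, β) prior (rate parametrization) on a Poisson rate with n observations summing to S gives posterior Gamma(α+S, β+n).
So α = 101 − 85 = 16 and β = 21 − 18 = 3.

Gamma(shape=16, rate=3)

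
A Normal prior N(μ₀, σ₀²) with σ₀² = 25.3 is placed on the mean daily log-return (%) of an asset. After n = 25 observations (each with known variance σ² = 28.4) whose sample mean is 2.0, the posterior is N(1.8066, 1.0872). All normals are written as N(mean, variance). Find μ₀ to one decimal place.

With known observation variance, the Normal–Normal posterior has precision τ_n = τ₀ + n/σ² and mean μ_n = (τ₀μ₀ + (n/σ²)x̄)/τ_n.
Here τ₀ = 1/25.3 = 0.039526 and τ_data = 25/28.4 = 0.880282, so τ_n = 0.919808.
Rearranging for μ₀: μ₀ = (μ_n·τ_n − τ_data·x̄)/τ₀ = (1.8066·0.919808 − 0.880282·2.0) / 0.039526 = -0.098839/0.039526 ≈ -2.5.

μ₀ = -2.5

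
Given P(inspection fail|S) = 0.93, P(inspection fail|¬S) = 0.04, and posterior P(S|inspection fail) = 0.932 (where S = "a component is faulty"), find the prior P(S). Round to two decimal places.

P(S) = 0.37

In odds form, posterior odds = prior odds × likelihood ratio, so prior odds = posterior odds ÷ LR.
Posterior odds = 0.932/(1−0.932) = 13.7059. LR = 0.93/0.04 = 23.2500.
Prior odds = 13.7059/23.2500 = 0.5895, so P(S) = 0.5895/(1+0.5895) ≈ 0.37.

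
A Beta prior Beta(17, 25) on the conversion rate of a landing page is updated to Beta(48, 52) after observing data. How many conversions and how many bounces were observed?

31 conversions and 27 bounces

Beta is conjugate to the binomial likelihood: posterior = Beta(a+s, b+f).
So s = 48 − 17 = 31 and f = 52 − 25 = 27.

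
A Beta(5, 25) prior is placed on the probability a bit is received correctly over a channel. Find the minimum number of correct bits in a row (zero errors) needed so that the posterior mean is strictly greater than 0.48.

After k correct bits and 0 errors the posterior is Beta(5+k, 25), with mean (5+k)/(5+25+k).
Set (5+k)/(30+k) > 0.48 and solve: k > (0.48·30 − 5)/(1 − 0.48) = 18.077.
The smallest integer exceeding 18.077 is 19, and checking k=19: (24)/(49) = 0.4898 > 0.48.

k = 19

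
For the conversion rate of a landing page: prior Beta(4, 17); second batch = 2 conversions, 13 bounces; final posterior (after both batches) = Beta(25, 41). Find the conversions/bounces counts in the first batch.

19 conversions and 11 bounces

Because Beta–binomial updating is additive in the counts, the combined data contributed (α_post−α_prior, β_post−β_prior) successes and failures.
Total across both batches: 25−4=21 conversions, 41−17=24 bounces.
Subtract the second batch: 21−2=19 conversions and 24−13=11 bounces.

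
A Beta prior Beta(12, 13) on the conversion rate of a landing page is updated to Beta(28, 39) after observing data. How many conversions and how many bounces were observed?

16 conversions and 26 bounces

A Beta(a, b) prior with s successes and f failures in binomial data gives a Beta(a+s, b+f) posterior.
Match parameters: s=28−12=16, f=39−13=26.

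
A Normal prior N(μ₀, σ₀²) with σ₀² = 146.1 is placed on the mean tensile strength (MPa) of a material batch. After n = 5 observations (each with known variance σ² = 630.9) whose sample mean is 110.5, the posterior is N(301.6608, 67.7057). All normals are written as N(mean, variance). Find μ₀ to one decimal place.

μ₀ = 523.0

With known observation variance, the Normal–Normal posterior has precision τ_n = τ₀ + n/σ² and mean μ_n = (τ₀μ₀ + (n/σ²)x̄)/τ_n.
Here τ₀ = 1/146.1 = 0.006845 and τ_data = 5/630.9 = 0.007925, so τ_n = 0.014770.
Rearranging for μ₀: μ₀ = (μ_n·τ_n − τ_data·x̄)/τ₀ = (301.6608·0.014770 − 0.007925·110.5) / 0.006845 = 3.579818/0.006845 ≈ 523.0.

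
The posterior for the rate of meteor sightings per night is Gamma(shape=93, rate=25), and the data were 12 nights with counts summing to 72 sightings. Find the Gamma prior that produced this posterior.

Gamma(shape=21, rate=13)

Gamma–Poisson conjugacy: posterior shape = α + Σxᵢ, posterior rate = β + n.
So α = 93 − 72 = 21 and β = 25 − 12 = 13.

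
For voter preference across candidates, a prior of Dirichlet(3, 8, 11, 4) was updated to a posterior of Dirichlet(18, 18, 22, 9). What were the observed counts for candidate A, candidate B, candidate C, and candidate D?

For a Dirichlet(α) prior with multinomial counts c, the posterior is Dirichlet(α + c) componentwise.
Counts are posterior − prior componentwise: 18−3=15, 18−8=10, 22−11=11, 9−4=5.

counts (15, 10, 11, 5)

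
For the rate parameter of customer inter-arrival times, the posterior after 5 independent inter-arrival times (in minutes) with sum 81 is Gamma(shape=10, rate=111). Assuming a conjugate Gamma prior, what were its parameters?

Gamma–exponential conjugacy: posterior shape = α + n, posterior rate = β + Σtᵢ.
So α = 10 − 5 = 5 and β = 111 − 81 = 30.

Gamma(shape=5, rate=30)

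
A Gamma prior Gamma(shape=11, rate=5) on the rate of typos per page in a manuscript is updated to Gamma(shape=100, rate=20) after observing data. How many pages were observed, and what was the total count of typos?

Gamma–Poisson conjugacy: posterior shape = α + Σxᵢ, posterior rate = β + n.
Matching: Σxᵢ = 100 − 11 = 89 and n = 20 − 5 = 15.

n = 15 pages with total 89 typos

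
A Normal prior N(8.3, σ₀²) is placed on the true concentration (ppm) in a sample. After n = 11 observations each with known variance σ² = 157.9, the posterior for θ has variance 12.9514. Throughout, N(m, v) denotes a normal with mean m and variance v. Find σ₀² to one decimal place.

σ₀² = 132.5

Posterior precision equals prior precision plus data precision: 1/σ_n² = 1/σ₀² + n/σ².
So 1/σ₀² = 1/12.9514 − 11/157.9 = 0.077212 − 0.069664 = 0.007548.
Hence σ₀² = 1/0.007548 ≈ 132.5.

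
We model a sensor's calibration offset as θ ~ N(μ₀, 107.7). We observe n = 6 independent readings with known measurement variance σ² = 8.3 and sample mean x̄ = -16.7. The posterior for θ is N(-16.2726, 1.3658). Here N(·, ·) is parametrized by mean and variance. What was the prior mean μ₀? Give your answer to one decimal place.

The posterior mean is a precision-weighted average: μ_n = (τ₀μ₀ + τ_data·x̄)/(τ₀+τ_data), with τ₀=1/σ₀² and τ_data=n/σ².
Here τ₀ = 1/107.7 = 0.009285 and τ_data = 6/8.3 = 0.722892, so τ_n = 0.732177.
Rearranging for μ₀: μ₀ = (μ_n·τ_n − τ_data·x̄)/τ₀ = (-16.2726·0.732177 − 0.722892·-16.7) / 0.009285 = 0.157873/0.009285 ≈ 17.0.

μ₀ = 17.0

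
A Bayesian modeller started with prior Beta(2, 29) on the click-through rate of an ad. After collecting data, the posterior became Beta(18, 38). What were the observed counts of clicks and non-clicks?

Under Beta–binomial conjugacy the posterior parameters are (a+s, b+f).
So s = 18 − 2 = 16 and f = 38 − 29 = 9.

16 clicks and 9 non-clicks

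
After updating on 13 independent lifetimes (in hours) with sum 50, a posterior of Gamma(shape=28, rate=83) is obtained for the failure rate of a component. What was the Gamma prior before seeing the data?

Gamma(shape=15, rate=33)

Gamma–exponential conjugacy: posterior shape = α + n, posterior rate = β + Σtᵢ.
So α = 28 − 13 = 15 and β = 83 − 50 = 33.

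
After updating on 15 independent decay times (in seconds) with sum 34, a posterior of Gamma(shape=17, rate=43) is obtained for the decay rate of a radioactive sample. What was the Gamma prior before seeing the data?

Gamma–exponential conjugacy: posterior shape = α + n, posterior rate = β + Σtᵢ.
So α = 17 − 15 = 2 and β = 43 − 34 = 9.

Gamma(shape=2, rate=9)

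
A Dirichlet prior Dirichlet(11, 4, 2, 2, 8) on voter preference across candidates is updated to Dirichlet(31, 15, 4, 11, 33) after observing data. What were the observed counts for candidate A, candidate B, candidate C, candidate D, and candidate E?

counts (20, 11, 2, 9, 25)

For a Dirichlet(α) prior with multinomial counts c, the posterior is Dirichlet(α + c) componentwise.
Counts are posterior − prior componentwise: 31−11=20, 15−4=11, 4−2=2, 11−2=9, 33−8=25.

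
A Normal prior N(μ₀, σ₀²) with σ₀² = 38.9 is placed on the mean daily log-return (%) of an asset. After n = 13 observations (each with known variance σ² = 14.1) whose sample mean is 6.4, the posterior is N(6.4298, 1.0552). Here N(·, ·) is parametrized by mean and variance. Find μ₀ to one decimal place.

With known observation variance, the Normal–Normal posterior has precision τ_n = τ₀ + n/σ² and mean μ_n = (τ₀μ₀ + (n/σ²)x̄)/τ_n.
Here τ₀ = 1/38.9 = 0.025707 and τ_data = 13/14.1 = 0.921986, so τ_n = 0.947693.
Rearranging for μ₀: μ₀ = (μ_n·τ_n − τ_data·x̄)/τ₀ = (6.4298·0.947693 − 0.921986·6.4) / 0.025707 = 0.192766/0.025707 ≈ 7.5.

μ₀ = 7.5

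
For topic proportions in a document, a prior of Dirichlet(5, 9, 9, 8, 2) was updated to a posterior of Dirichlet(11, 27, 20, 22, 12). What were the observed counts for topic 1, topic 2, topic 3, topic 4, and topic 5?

counts (6, 18, 11, 14, 10)

For a Dirichlet(α) prior with multinomial counts c, the posterior is Dirichlet(α + c) componentwise.
Counts are posterior − prior componentwise: 11−5=6, 27−9=18, 20−9=11, 22−8=14, 12−2=10.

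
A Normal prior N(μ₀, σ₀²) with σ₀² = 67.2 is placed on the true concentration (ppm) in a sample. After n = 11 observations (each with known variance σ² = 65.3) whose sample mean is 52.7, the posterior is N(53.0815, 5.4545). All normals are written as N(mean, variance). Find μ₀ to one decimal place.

μ₀ = 57.4

With known observation variance, the Normal–Normal posterior has precision τ_n = τ₀ + n/σ² and mean μ_n = (τ₀μ₀ + (n/σ²)x̄)/τ_n.
Here τ₀ = 1/67.2 = 0.014881 and τ_data = 11/65.3 = 0.168453, so τ_n = 0.183334.
Rearranging for μ₀: μ₀ = (μ_n·τ_n − τ_data·x̄)/τ₀ = (53.0815·0.183334 − 0.168453·52.7) / 0.014881 = 0.854171/0.014881 ≈ 57.4.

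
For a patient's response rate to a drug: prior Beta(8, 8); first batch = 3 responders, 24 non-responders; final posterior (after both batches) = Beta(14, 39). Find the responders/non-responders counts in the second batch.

Sequential conjugate updates are equivalent to a single update on the pooled data, so total successes = posterior α − prior α and total failures = posterior β − prior β.
Total across both batches: 14−8=6 responders, 39−8=31 non-responders.
Subtract the first batch: 6−3=3 responders and 31−24=7 non-responders.

3 responders and 7 non-responders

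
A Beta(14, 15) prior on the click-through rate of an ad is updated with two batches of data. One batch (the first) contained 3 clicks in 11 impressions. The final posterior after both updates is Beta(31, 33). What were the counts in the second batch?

14 clicks and 10 non-clicks

Sequential conjugate updates are equivalent to a single update on the pooled data, so total successes = posterior α − prior α and total failures = posterior β − prior β.
Total across both batches: 31−14=17 clicks, 33−15=18 non-clicks.
Subtract the first batch: 17−3=14 clicks and 18−8=10 non-clicks.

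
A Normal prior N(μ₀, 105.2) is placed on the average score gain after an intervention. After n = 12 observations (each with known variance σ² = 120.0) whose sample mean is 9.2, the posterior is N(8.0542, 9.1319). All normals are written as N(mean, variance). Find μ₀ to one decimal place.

With known observation variance, the Normal–Normal posterior has precision τ_n = τ₀ + n/σ² and mean μ_n = (τ₀μ₀ + (n/σ²)x̄)/τ_n.
Here τ₀ = 1/105.2 = 0.009506 and τ_data = 12/120.0 = 0.100000, so τ_n = 0.109506.
Rearranging for μ₀: μ₀ = (μ_n·τ_n − τ_data·x̄)/τ₀ = (8.0542·0.109506 − 0.100000·9.2) / 0.009506 = -0.038017/0.009506 ≈ -4.0.

μ₀ = -4.0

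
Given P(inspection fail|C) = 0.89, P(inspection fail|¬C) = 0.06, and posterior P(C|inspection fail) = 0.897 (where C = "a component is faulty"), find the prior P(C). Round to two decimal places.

In odds form, posterior odds = prior odds × likelihood ratio, so prior odds = posterior odds ÷ LR.
Posterior odds = 0.897/(1−0.897) = 8.7087. LR = 0.89/0.06 = 14.8333.
Prior odds = 8.7087/14.8333 = 0.5871, so P(C) = 0.5871/(1+0.5871) ≈ 0.37.

P(C) = 0.37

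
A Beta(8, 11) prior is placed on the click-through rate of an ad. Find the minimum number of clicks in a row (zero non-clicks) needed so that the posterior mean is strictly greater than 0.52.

After k clicks and 0 non-clicks the posterior is Beta(8+k, 11), with mean (8+k)/(8+11+k).
Set (8+k)/(19+k) > 0.52 and solve: k > (0.52·19 − 8)/(1 − 0.52) = 3.917.
The smallest integer exceeding 3.917 is 4, and checking k=4: (12)/(23) = 0.5217 > 0.52.

k = 4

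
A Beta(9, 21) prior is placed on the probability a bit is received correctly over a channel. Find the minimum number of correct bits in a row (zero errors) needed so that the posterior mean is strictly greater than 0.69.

After k correct bits and 0 errors the posterior is Beta(9+k, 21), with mean (9+k)/(9+21+k).
Set (9+k)/(30+k) > 0.69 and solve: k > (0.69·30 − 9)/(1 − 0.69) = 37.742.
The smallest integer exceeding 37.742 is 38, and checking k=38: (47)/(68) = 0.6912 > 0.69.

k = 38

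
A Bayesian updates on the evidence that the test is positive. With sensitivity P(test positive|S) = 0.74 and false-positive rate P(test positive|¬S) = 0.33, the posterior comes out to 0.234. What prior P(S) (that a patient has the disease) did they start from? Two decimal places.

Bayes' rule in odds form gives O(S|E) = O(S)·[P(E|S)/P(E|¬S)], hence O(S) = O(S|E)/LR.
Posterior odds = 0.234/(1−0.234) = 0.3055. LR = 0.74/0.33 = 2.2424.
Prior odds = 0.3055/2.2424 = 0.1362, so P(S) = 0.1362/(1+0.1362) ≈ 0.12.

P(S) = 0.12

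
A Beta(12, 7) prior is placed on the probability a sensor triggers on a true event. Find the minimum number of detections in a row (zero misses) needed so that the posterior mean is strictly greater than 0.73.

k = 7

After k detections and 0 misses the posterior is Beta(12+k, 7), with mean (12+k)/(12+7+k).
Set (12+k)/(19+k) > 0.73 and solve: k > (0.73·19 − 12)/(1 − 0.73) = 6.926.
The smallest integer exceeding 6.926 is 7.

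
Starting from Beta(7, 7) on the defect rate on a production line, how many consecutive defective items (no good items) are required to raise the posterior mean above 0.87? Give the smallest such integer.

After k defective items and 0 good items the posterior is Beta(7+k, 7), with mean (7+k)/(7+7+k).
Set (7+k)/(14+k) > 0.87 and solve: k > (0.87·14 − 7)/(1 − 0.87) = 39.846.
The smallest integer exceeding 39.846 is 40, and checking k=40: (47)/(54) = 0.8704 > 0.87.

k = 40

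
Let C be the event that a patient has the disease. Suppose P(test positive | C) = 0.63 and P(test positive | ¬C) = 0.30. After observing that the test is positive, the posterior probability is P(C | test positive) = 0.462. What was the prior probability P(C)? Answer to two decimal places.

In odds form, posterior odds = prior odds × likelihood ratio, so prior odds = posterior odds ÷ LR.
Posterior odds = 0.462/(1−0.462) = 0.8587. LR = 0.63/0.30 = 2.1000.
Prior odds = 0.8587/2.1000 = 0.4089, so P(C) = 0.4089/(1+0.4089) ≈ 0.29.

P(C) = 0.29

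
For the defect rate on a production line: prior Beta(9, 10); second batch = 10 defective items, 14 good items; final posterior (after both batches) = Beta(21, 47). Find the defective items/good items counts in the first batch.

Because Beta–binomial updating is additive in the counts, the combined data contributed (α_post−α_prior, β_post−β_prior) successes and failures.
Total across both batches: 21−9=12 defective items, 47−10=37 good items.
Subtract the second batch: 12−10=2 defective items and 37−14=23 good items.

2 defective items and 23 good items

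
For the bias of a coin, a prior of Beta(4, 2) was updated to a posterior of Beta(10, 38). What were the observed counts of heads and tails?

A Beta(a, b) prior with s successes and f failures in binomial data gives a Beta(a+s, b+f) posterior.
Match parameters: s=10−4=6, f=38−2=36.

6 heads and 36 tails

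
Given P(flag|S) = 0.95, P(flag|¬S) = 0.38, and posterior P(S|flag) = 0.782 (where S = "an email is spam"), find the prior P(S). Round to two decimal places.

P(S) = 0.59

Bayes' rule in odds form gives O(S|E) = O(S)·[P(E|S)/P(E|¬S)], hence O(S) = O(S|E)/LR.
Posterior odds = 0.782/(1−0.782) = 3.5872. LR = 0.95/0.38 = 2.5000.
Prior odds = 3.5872/2.5000 = 1.4349, so P(S) = 1.4349/(1+1.4349) ≈ 0.59.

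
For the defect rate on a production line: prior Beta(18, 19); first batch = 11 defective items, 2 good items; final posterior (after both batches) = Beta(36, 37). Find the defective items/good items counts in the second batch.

7 defective items and 16 good items

Sequential conjugate updates are equivalent to a single update on the pooled data, so total successes = posterior α − prior α and total failures = posterior β − prior β.
Total across both batches: 36−18=18 defective items, 37−19=18 good items.
Subtract the first batch: 18−11=7 defective items and 18−2=16 good items.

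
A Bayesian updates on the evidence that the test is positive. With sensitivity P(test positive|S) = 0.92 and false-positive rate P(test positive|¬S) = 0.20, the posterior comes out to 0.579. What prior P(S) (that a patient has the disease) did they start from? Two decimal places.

P(S) = 0.23

Bayes' rule in odds form gives O(S|E) = O(S)·[P(E|S)/P(E|¬S)], hence O(S) = O(S|E)/LR.
Posterior odds = 0.579/(1−0.579) = 1.3753. LR = 0.92/0.20 = 4.6000.
Prior odds = 1.3753/4.6000 = 0.2990, so P(S) = 0.2990/(1+0.2990) ≈ 0.23.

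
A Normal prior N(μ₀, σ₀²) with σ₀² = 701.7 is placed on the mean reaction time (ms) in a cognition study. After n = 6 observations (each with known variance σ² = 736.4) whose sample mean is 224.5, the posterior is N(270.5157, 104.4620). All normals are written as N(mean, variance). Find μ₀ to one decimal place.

With known observation variance, the Normal–Normal posterior has precision τ_n = τ₀ + n/σ² and mean μ_n = (τ₀μ₀ + (n/σ²)x̄)/τ_n.
Here τ₀ = 1/701.7 = 0.001425 and τ_data = 6/736.4 = 0.008148, so τ_n = 0.009573.
Rearranging for μ₀: μ₀ = (μ_n·τ_n − τ_data·x̄)/τ₀ = (270.5157·0.009573 − 0.008148·224.5) / 0.001425 = 0.760421/0.001425 ≈ 533.6.

μ₀ = 533.6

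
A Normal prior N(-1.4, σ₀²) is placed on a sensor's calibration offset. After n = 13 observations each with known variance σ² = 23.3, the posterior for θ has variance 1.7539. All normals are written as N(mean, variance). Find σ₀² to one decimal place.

Posterior precision equals prior precision plus data precision: 1/σ_n² = 1/σ₀² + n/σ².
So 1/σ₀² = 1/1.7539 − 13/23.3 = 0.570158 − 0.557940 = 0.012218.
Hence σ₀² = 1/0.012218 ≈ 81.8.

σ₀² = 81.8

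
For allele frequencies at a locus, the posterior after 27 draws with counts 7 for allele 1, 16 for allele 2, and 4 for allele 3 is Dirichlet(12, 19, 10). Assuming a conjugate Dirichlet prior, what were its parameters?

For a Dirichlet(α) prior with multinomial counts c, the posterior is Dirichlet(α + c) componentwise.
Subtract each count from the matching posterior parameter: 12−7=5, 19−16=3, 10−4=6.

Dirichlet(5, 3, 6)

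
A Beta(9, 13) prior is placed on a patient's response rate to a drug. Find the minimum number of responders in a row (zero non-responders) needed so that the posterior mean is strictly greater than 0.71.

k = 23

After k responders and 0 non-responders the posterior is Beta(9+k, 13), with mean (9+k)/(9+13+k).
Set (9+k)/(22+k) > 0.71 and solve: k > (0.71·22 − 9)/(1 − 0.71) = 22.828.
The smallest integer exceeding 22.828 is 23.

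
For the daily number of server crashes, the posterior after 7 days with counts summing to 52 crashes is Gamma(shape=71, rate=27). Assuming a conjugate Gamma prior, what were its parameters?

Gamma(shape=19, rate=20)

Gamma–Poisson conjugacy: posterior shape = α + Σxᵢ, posterior rate = β + n.
So α = 71 − 52 = 19 and β = 27 − 7 = 20.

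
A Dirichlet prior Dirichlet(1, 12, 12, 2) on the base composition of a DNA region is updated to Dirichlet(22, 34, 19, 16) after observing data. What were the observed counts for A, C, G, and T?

counts (21, 22, 7, 14)

For a Dirichlet(α) prior with multinomial counts c, the posterior is Dirichlet(α + c) componentwise.
Counts are posterior − prior componentwise: 22−1=21, 34−12=22, 19−12=7, 16−2=14.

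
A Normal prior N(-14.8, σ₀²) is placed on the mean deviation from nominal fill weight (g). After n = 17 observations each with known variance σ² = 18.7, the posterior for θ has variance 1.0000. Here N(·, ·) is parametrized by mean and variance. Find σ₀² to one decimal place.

σ₀² = 11.0

Posterior precision equals prior precision plus data precision: 1/σ_n² = 1/σ₀² + n/σ².
So 1/σ₀² = 1/1.0000 − 17/18.7 = 1.000000 − 0.909091 = 0.090909.
Hence σ₀² = 1/0.090909 ≈ 11.0.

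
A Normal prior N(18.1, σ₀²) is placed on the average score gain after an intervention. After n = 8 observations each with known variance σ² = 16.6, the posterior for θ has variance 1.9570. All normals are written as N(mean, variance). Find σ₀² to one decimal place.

σ₀² = 34.4

Posterior precision equals prior precision plus data precision: 1/σ_n² = 1/σ₀² + n/σ².
So 1/σ₀² = 1/1.9570 − 8/16.6 = 0.510986 − 0.481928 = 0.029058.
Hence σ₀² = 1/0.029058 ≈ 34.4.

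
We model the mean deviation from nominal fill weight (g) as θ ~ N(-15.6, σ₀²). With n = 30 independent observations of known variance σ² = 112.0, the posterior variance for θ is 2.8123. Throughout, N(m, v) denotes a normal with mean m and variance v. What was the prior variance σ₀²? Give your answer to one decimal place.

Posterior precision equals prior precision plus data precision: 1/σ_n² = 1/σ₀² + n/σ².
So 1/σ₀² = 1/2.8123 − 30/112.0 = 0.355581 − 0.267857 = 0.087724.
Hence σ₀² = 1/0.087724 ≈ 11.4.

σ₀² = 11.4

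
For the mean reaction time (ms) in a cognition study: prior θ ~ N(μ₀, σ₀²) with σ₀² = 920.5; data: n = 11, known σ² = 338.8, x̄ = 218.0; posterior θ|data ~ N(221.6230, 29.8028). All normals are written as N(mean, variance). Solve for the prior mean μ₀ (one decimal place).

With known observation variance, the Normal–Normal posterior has precision τ_n = τ₀ + n/σ² and mean μ_n = (τ₀μ₀ + (n/σ²)x̄)/τ_n.
Here τ₀ = 1/920.5 = 0.001086 and τ_data = 11/338.8 = 0.032468, so τ_n = 0.033554.
Rearranging for μ₀: μ₀ = (μ_n·τ_n − τ_data·x̄)/τ₀ = (221.6230·0.033554 − 0.032468·218.0) / 0.001086 = 0.358314/0.001086 ≈ 329.9.

μ₀ = 329.9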